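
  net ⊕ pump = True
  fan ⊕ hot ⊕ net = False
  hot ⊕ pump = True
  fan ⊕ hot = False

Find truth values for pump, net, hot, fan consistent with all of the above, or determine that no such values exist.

pump = True, net = False, hot = False, fan = False

net ⊕ pump = F ⊕ T = True ✓
fan ⊕ hot ⊕ net = F ⊕ F ⊕ F = False ✓
hot ⊕ pump = F ⊕ T = True ✓
fan ⊕ hot = F ⊕ F = False ✓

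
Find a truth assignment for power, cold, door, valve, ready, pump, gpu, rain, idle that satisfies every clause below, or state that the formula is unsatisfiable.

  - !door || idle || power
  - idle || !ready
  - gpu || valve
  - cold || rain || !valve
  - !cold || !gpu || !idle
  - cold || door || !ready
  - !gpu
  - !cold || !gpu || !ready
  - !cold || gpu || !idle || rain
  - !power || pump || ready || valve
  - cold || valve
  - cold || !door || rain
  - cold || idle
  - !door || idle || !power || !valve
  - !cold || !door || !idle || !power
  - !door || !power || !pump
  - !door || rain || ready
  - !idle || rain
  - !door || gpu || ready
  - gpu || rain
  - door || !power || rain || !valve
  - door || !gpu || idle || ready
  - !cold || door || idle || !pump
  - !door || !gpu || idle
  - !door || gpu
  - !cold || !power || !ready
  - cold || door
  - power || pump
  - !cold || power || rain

Unit clause (!gpu) forces gpu = False.
In (gpu || rain) only rain is left, so rain = True.
In (!door || gpu) only !door is left, so door = False.
In (cold || door) only cold is left, so cold = True.
In (gpu || valve) only valve is left, so valve = True.
Set power = False.
  then (power || pump) forces pump = True.
  then (!cold || door || idle || !pump) forces idle = True.
Set ready = False.
All clauses satisfied.

power: False, cold: True, door: False, valve: True, ready: False, pump: True, gpu: False, rain: True, idle: True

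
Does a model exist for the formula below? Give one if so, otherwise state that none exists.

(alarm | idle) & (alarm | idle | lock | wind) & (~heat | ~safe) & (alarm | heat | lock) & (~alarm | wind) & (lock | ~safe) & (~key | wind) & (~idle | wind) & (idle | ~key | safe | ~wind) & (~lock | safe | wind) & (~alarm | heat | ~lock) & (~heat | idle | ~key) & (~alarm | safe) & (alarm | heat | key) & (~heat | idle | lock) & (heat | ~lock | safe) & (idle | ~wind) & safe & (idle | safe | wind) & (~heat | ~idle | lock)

alarm: False; safe: True; wind: True; idle: True; heat: False; key: True; lock: True

Unit clause (safe) forces safe = True.
In (~heat | ~safe) only ~heat is left, so heat = False.
In (lock | ~safe) only lock is left, so lock = True.
In (~alarm | heat | ~lock) only ~alarm is left, so alarm = False.
In (alarm | heat | key) only key is left, so key = True.
In (alarm | idle) only idle is left, so idle = True.
In (~key | wind) only wind is left, so wind = True.
All clauses satisfied.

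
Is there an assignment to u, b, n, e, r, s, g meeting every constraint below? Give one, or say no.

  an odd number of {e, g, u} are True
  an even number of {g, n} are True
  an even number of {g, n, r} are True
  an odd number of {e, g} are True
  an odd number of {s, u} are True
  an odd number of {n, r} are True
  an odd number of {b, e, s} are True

u = False, b = False, n = True, e = False, r = False, s = True, g = True

{e, g, u}: 1 true → odd ✓
{g, n}: 2 true → even ✓
{g, n, r}: 2 true → even ✓
{e, g}: 1 true → odd ✓
{s, u}: 1 true → odd ✓
{n, r}: 1 true → odd ✓
{b, e, s}: 1 true → odd ✓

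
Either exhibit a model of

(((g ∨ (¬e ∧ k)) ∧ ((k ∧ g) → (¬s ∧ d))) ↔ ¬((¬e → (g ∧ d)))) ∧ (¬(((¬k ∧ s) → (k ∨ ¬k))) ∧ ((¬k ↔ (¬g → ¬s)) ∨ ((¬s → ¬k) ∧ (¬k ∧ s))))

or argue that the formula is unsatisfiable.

The conjunct ¬(((¬k ∧ s) → (k ∨ ¬k))) is unsatisfiable on its own:
  k=F, s=F: evaluates to False.
  k=F, s=T: evaluates to False.
  k=T, s=F: evaluates to False.
  k=T, s=T: evaluates to False.
So the whole conjunction is unsatisfiable.

Unsatisfiable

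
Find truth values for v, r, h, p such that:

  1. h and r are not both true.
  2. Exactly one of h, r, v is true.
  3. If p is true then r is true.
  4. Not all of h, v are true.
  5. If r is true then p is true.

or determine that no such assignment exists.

v=F, r=T, h=F, p=T

  (1) h=F, r=T — not both ✓
  (2) {h, r, v}: 1 true — exactly one ✓
  (3) p=T ⇒ r: T ✓
  (4) {h, v}: 0/2 true — not all ✓
  (5) r=T ⇒ p: T ✓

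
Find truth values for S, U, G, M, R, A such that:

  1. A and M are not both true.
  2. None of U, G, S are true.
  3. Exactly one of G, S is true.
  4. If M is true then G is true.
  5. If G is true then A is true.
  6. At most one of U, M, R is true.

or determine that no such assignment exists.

UNSATISFIABLE

Case S = True:
  Constraint (2) is violated (S=T) — contradiction.
Case S = False:
  (2) forces U = False.
  (2) forces G = False.
  Constraint (3) is violated (G=F, S=F) — contradiction.
Both cases fail — unsatisfiable.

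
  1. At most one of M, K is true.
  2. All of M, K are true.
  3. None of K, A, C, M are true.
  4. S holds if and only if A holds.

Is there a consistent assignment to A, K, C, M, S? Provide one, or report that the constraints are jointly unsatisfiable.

Case K = True:
  Constraint (3) is violated (K=T) — contradiction.
Case K = False:
  Constraint (2) is violated (K=F) — contradiction.
Both cases fail — unsatisfiable.

UNSATISFIABLE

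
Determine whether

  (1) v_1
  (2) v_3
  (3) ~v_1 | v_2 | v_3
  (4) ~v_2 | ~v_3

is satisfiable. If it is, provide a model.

v_1: True, v_2: False, v_3: True

Unit clause (v_1) forces v_1 = True.
Unit clause (v_3) forces v_3 = True.
In (~v_2 | ~v_3) only ~v_2 is left, so v_2 = False.
Check each clause:
  (v_1): v_1 holds.
  (v_3): v_3 holds.
  (~v_1 | v_2 | v_3): v_3 holds.
  (~v_2 | ~v_3): ~v_2 holds.
All clauses satisfied.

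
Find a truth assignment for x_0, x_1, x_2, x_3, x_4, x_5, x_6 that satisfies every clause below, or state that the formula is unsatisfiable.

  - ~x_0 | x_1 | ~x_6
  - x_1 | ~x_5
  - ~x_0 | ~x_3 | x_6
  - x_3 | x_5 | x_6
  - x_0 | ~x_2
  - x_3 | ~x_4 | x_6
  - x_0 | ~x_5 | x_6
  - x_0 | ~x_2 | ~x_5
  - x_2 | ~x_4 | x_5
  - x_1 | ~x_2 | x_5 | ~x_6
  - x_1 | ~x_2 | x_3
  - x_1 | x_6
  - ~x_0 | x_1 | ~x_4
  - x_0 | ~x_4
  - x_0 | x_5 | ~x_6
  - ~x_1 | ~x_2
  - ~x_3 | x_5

Set x_0 = True.
Try x_1 = False:
  (~x_0 | x_1 | ~x_6) forces x_6 = False.
  clause (x_1 | x_6) is falsified — backtrack.
So x_1 = True.
  then (~x_1 | ~x_2) forces x_2 = False.
Set x_3 = True.
  then (~x_0 | ~x_3 | x_6) forces x_6 = True.
  then (~x_3 | x_5) forces x_5 = True.
Set x_4 = False.
All clauses satisfied.

x_0 = True, x_1 = True, x_2 = False, x_3 = True, x_4 = False, x_5 = True, x_6 = True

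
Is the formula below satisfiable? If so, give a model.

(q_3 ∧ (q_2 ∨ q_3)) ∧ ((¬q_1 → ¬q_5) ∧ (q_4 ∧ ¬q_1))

q_1: False, q_2: True, q_3: True, q_4: True, q_5: False

  q_3 ∧ (q_2 ∨ q_3) = True
    q_2 ∨ q_3 = True
  (¬q_1 → ¬q_5) ∧ (q_4 ∧ ¬q_1) = True
    ¬q_1 → ¬q_5 = True
      ¬q_1 = True
      ¬q_5 = True
    q_4 ∧ ¬q_1 = True
      ¬q_1 = True
Both conjuncts True, so the formula holds.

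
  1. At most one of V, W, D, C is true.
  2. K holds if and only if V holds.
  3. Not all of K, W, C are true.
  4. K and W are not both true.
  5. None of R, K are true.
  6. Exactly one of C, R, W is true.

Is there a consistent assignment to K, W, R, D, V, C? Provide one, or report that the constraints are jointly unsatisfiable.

K=F, W=F, R=F, D=F, V=F, C=T

  (1) {V, W, D, C}: 1 true — at most one ✓
  (2) K=F, V=F — same ✓
  (3) {K, W, C}: 1/3 true — not all ✓
  (4) K=F, W=F — not both ✓
  (5) {R, K}: 0 true — none ✓
  (6) {C, R, W}: 1 true — exactly one ✓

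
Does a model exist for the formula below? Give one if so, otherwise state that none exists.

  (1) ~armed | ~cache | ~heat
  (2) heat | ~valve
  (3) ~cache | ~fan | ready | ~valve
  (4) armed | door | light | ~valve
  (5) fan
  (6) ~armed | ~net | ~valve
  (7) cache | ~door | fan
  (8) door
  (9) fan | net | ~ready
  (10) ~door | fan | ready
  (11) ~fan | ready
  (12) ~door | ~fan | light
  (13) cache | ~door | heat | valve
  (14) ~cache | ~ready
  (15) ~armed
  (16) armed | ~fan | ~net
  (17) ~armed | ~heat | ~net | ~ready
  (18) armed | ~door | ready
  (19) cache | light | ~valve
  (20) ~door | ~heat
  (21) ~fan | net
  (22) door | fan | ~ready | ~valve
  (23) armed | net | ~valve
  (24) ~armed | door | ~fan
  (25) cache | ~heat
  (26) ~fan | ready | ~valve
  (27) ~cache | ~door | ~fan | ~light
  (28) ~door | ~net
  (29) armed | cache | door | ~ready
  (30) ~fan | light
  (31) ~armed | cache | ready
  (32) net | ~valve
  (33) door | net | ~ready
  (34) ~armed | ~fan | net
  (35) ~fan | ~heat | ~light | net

Unsatisfiable

Case net = True:
  (fan) forces fan = True.
  (door) forces door = True.
  Clause (~door | ~net) is falsified — contradiction.
Case net = False:
  (fan) forces fan = True.
  Clause (~fan | net) is falsified — contradiction.
Both cases fail, so the formula is unsatisfiable.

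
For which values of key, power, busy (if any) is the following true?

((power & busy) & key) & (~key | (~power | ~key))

UNSATISFIABLE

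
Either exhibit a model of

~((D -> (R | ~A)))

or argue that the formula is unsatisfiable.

A = True; D = True; R = False

  ~((D -> (R | ~A))) = True
    D -> (R | ~A) = False
      R | ~A = False
        ~A = False
The formula evaluates to True.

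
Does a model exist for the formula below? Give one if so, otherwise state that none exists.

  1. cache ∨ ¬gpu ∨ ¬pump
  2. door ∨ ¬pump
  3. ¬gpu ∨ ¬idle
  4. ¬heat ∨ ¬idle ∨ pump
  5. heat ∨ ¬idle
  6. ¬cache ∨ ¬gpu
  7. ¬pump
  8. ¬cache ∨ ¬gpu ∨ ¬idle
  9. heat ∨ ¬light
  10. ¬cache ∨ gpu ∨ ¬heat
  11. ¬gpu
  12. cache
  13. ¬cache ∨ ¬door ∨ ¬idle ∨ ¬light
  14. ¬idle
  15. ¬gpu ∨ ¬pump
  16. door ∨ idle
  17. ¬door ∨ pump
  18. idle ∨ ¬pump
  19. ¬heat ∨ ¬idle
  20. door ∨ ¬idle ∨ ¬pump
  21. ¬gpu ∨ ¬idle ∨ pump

Case gpu = True:
  Clause (¬gpu) is falsified — contradiction.
Case gpu = False:
  (¬pump) forces pump = False.
  (cache) forces cache = True.
  (¬cache ∨ gpu ∨ ¬heat) forces heat = False.
  (heat ∨ ¬idle) forces idle = False.
  (heat ∨ ¬light) forces light = False.
  (door ∨ idle) forces door = True.
  Clause (¬door ∨ pump) is falsified — contradiction.
Both cases fail, so the formula is unsatisfiable.

No satisfying assignment exists.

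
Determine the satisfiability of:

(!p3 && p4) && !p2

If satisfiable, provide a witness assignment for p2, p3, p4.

p2 = False, p3 = False, p4 = True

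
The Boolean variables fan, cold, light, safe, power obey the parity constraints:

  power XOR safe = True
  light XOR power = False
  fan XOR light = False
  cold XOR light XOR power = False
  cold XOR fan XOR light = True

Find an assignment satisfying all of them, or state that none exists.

Adding constraints 2, 3, 4, 5 mod 2: every variable appears an even number of times on the left, so the left side is 0.
But the right sides sum to 1 (mod 2). 0 ≠ 1 — the system is inconsistent.

No satisfying assignment exists.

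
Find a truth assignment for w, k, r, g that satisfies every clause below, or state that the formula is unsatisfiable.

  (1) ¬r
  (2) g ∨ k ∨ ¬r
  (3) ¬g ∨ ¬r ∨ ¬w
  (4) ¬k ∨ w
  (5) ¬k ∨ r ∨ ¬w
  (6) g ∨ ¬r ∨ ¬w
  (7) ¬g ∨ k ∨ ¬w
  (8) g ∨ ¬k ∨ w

Unit clause (¬r) forces r = False.
Set w = False.
  then (¬k ∨ w) forces k = False.
Set g = True.
All clauses satisfied.

w = False, k = False, r = False, g = True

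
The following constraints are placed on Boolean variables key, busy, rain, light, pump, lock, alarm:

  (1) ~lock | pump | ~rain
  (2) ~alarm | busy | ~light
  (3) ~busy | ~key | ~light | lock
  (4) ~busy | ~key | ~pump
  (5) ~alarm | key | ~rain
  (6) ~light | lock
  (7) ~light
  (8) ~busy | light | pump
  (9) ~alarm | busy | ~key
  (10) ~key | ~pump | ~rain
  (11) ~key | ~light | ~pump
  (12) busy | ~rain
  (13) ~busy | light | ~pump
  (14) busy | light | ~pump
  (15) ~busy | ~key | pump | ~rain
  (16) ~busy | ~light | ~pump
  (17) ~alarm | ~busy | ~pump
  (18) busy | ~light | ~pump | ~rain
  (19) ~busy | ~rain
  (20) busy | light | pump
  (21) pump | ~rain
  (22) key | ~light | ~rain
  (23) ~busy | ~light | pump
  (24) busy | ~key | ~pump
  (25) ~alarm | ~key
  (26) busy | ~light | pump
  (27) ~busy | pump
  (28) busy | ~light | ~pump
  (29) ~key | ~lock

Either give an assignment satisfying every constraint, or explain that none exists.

Case pump = True:
  (~light) forces light = False.
  (~busy | light | ~pump) forces busy = False.
  Clause (busy | light | ~pump) is falsified — contradiction.
Case pump = False:
  (~light) forces light = False.
  (~busy | light | pump) forces busy = False.
  Clause (busy | light | pump) is falsified — contradiction.
Both cases fail, so the formula is unsatisfiable.

Unsatisfiable — no assignment works.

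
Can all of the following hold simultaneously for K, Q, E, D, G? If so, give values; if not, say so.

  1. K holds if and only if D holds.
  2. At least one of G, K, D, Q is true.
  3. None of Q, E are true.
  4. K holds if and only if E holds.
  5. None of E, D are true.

K: False, Q: False, E: False, D: False, G: True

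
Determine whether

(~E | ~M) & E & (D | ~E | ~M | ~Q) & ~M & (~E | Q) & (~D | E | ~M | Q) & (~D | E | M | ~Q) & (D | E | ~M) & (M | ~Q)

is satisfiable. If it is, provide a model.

No satisfying assignment exists.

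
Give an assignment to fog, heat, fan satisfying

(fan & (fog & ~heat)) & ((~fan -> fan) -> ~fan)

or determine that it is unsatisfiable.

Case fan = True: the conjunct (~fan -> fan) -> ~fan becomes (False -> True) -> ~True = False.
Case fan = False: the conjunct fan is False.
Both cases fail — unsatisfiable.

UNSATISFIABLE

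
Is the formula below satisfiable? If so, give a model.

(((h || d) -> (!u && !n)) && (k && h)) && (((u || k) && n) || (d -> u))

n = False; k = True; d = False; u = False; h = True

  ((h || d) -> (!u && !n)) && (k && h) = True
    (h || d) -> (!u && !n) = True
      h || d = True
      !u && !n = True
        !u = True
        !n = True
    k && h = True
  ((u || k) && n) || (d -> u) = True
    (u || k) && n = False
      u || k = True
    d -> u = True
Both conjuncts True, so the formula holds.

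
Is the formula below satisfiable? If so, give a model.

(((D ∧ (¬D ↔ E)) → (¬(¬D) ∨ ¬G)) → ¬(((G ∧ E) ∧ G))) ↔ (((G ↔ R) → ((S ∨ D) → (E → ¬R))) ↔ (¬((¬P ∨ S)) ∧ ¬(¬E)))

D = False, P = False, S = False, R = False, E = True, G = True

  (((D ∧ (¬D ↔ E)) → (¬(¬D) ∨ ¬G)) → ¬(((G ∧ E) ∧ G))) ↔ (((G ↔ R) → ((S ∨ D) → (E → ¬R))) ↔ (¬((¬P ∨ S)) ∧ ¬(¬E))) = True
    ((D ∧ (¬D ↔ E)) → (¬(¬D) ∨ ¬G)) → ¬(((G ∧ E) ∧ G)) = False
      (D ∧ (¬D ↔ E)) → (¬(¬D) ∨ ¬G) = True
        D ∧ (¬D ↔ E) = False
          ¬D ↔ E = True
            ¬D = True
        ¬(¬D) ∨ ¬G = False
          ¬(¬D) = False
            ¬D = True
          ¬G = False
      ¬(((G ∧ E) ∧ G)) = False
        (G ∧ E) ∧ G = True
          G ∧ E = True
    ((G ↔ R) → ((S ∨ D) → (E → ¬R))) ↔ (¬((¬P ∨ S)) ∧ ¬(¬E)) = False
      (G ↔ R) → ((S ∨ D) → (E → ¬R)) = True
        G ↔ R = False
        (S ∨ D) → (E → ¬R) = True
          S ∨ D = False
          E → ¬R = True
            ¬R = True
      ¬((¬P ∨ S)) ∧ ¬(¬E) = False
        ¬((¬P ∨ S)) = False
          ¬P ∨ S = True
            ¬P = True
        ¬(¬E) = True
          ¬E = False
The formula evaluates to True.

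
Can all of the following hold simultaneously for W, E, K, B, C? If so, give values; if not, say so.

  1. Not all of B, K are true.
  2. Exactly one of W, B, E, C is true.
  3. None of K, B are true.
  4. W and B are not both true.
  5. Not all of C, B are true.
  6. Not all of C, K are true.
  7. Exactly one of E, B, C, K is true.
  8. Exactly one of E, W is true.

W = False; E = True; K = False; B = False; C = False

  (1) {B, K}: 0/2 true — not all ✓
  (2) {W, B, E, C}: 1 true — exactly one ✓
  (3) {K, B}: 0 true — none ✓
  (4) W=F, B=F — not both ✓
  (5) {C, B}: 0/2 true — not all ✓
  (6) {C, K}: 0/2 true — not all ✓
  (7) {E, B, C, K}: 1 true — exactly one ✓
  (8) {E, W}: 1 true — exactly one ✓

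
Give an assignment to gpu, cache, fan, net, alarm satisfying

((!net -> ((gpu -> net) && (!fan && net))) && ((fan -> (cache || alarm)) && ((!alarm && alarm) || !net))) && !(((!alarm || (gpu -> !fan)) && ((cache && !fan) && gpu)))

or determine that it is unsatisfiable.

The formula is unsatisfiable.

Case net = True: the formula simplifies to ((fan -> (cache || alarm)) && (!alarm && alarm)) && !(((!alarm || (gpu -> !fan)) && ((cache && !fan) && gpu))).
  alarm = True: the conjunct !alarm is False.
  alarm = False: the conjunct alarm is False.
Case net = False: the conjunct !net -> ((gpu -> net) && (!fan && net)) becomes !False -> (!gpu && False) = False.
Both cases fail — unsatisfiable.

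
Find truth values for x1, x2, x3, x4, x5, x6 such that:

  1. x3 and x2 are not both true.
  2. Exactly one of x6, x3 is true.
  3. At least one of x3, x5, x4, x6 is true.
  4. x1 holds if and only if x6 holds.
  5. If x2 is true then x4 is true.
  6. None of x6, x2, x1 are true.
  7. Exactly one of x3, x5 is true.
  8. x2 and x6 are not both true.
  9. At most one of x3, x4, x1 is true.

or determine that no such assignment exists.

x1: False, x2: False, x3: True, x4: False, x5: False, x6: False

  (1) x3=T, x2=F — not both ✓
  (2) {x6, x3}: 1 true — exactly one ✓
  (3) {x3, x5, x4, x6}: 1 true — at least one ✓
  (4) x1=F, x6=F — same ✓
  (5) x2=F ⇒ x4: vacuous ✓
  (6) {x6, x2, x1}: 0 true — none ✓
  (7) {x3, x5}: 1 true — exactly one ✓
  (8) x2=F, x6=F — not both ✓
  (9) {x3, x4, x1}: 1 true — at most one ✓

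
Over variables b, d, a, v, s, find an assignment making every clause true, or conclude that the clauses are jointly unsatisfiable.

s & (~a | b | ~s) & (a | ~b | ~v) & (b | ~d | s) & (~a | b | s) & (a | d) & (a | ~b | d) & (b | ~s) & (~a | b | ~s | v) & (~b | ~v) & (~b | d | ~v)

Unit clause (s) forces s = True.
In (b | ~s) only b is left, so b = True.
In (~b | ~v) only ~v is left, so v = False.
Set d = False.
  then (a | d) forces a = True.
All clauses satisfied.

b: True, d: False, a: True, v: False, s: True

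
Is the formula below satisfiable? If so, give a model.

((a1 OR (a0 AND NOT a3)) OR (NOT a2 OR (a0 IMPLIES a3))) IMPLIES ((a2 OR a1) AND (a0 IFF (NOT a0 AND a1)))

a0=F; a1=F; a2=T; a3=F

  ((a1 OR (a0 AND NOT a3)) OR (NOT a2 OR (a0 IMPLIES a3))) IMPLIES ((a2 OR a1) AND (a0 IFF (NOT a0 AND a1))) = True
    (a1 OR (a0 AND NOT a3)) OR (NOT a2 OR (a0 IMPLIES a3)) = True
      a1 OR (a0 AND NOT a3) = False
        a0 AND NOT a3 = False
          NOT a3 = True
      NOT a2 OR (a0 IMPLIES a3) = True
        NOT a2 = False
        a0 IMPLIES a3 = True
    (a2 OR a1) AND (a0 IFF (NOT a0 AND a1)) = True
      a2 OR a1 = True
      a0 IFF (NOT a0 AND a1) = True
        NOT a0 AND a1 = False
          NOT a0 = True
The formula evaluates to True.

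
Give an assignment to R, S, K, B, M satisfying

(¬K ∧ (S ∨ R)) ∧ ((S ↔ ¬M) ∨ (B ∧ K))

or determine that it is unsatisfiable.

R = True, S = False, K = False, B = False, M = True

  ¬K ∧ (S ∨ R) = True
    ¬K = True
    S ∨ R = True
  (S ↔ ¬M) ∨ (B ∧ K) = True
    S ↔ ¬M = True
      ¬M = False
    B ∧ K = False
Both conjuncts True, so the formula holds.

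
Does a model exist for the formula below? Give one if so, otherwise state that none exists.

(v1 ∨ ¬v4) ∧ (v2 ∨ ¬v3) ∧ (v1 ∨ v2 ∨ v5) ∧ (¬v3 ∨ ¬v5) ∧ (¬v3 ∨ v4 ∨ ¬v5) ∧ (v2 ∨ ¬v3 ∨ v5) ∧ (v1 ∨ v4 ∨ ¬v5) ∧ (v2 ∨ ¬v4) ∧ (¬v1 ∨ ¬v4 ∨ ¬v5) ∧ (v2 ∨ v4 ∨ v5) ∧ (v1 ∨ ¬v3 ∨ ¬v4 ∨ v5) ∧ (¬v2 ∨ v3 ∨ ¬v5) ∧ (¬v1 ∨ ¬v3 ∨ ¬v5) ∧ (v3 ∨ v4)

Set v1 = False.
  then (v1 ∨ ¬v4) forces v4 = False.
  then (v1 ∨ v4 ∨ ¬v5) forces v5 = False.
  then (v2 ∨ v4 ∨ v5) forces v2 = True.
  then (v3 ∨ v4) forces v3 = True.
All clauses satisfied.

v1 = False, v2 = True, v3 = True, v4 = False, v5 = False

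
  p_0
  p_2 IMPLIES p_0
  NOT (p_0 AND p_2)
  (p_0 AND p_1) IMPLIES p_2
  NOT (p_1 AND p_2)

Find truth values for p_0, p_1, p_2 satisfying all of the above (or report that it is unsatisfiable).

p_0: True, p_1: False, p_2: False

Unit clause (p_0) forces p_0 = True.
In (NOT p_0 OR NOT p_2) only NOT p_2 is left, so p_2 = False.
In (NOT p_0 OR NOT p_1 OR p_2) only NOT p_1 is left, so p_1 = False.
Check each clause:
  (p_0): p_0 holds.
  (NOT p_0 OR NOT p_1 OR p_2): NOT p_1 holds.
  (NOT p_1 OR NOT p_2): NOT p_1 holds.
  (NOT p_0 OR NOT p_2): NOT p_2 holds.
  (p_0 OR NOT p_2): p_0 holds.
All clauses satisfied.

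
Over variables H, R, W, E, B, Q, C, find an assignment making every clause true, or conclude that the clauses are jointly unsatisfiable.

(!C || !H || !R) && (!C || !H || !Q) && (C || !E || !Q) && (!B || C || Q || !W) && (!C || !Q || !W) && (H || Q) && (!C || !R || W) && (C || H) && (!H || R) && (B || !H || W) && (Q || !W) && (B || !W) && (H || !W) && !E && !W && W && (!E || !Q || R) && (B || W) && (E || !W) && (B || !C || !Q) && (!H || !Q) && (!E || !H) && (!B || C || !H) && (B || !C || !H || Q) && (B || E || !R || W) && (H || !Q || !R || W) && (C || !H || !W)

Case W = True:
  Clause (!W) is falsified — contradiction.
Case W = False:
  Clause (W) is falsified — contradiction.
Both cases fail, so the formula is unsatisfiable.

The formula is unsatisfiable.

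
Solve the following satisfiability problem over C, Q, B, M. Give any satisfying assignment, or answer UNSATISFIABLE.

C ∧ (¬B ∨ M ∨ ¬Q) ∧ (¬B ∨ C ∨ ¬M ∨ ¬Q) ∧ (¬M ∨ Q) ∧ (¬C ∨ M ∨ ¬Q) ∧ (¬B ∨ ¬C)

Unit clause (C) forces C = True.
In (¬B ∨ ¬C) only ¬B is left, so B = False.
Set Q = False.
  then (¬M ∨ Q) forces M = False.
All clauses satisfied.

C = True, Q = False, B = False, M = False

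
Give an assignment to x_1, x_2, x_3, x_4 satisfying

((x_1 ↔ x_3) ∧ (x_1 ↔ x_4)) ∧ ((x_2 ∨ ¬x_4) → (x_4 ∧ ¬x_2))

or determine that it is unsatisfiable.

x_1 = True, x_2 = False, x_3 = True, x_4 = True

  (x_1 ↔ x_3) ∧ (x_1 ↔ x_4) = True
    x_1 ↔ x_3 = True
    x_1 ↔ x_4 = True
  (x_2 ∨ ¬x_4) → (x_4 ∧ ¬x_2) = True
    x_2 ∨ ¬x_4 = False
      ¬x_4 = False
    x_4 ∧ ¬x_2 = True
      ¬x_2 = True
Both conjuncts True, so the formula holds.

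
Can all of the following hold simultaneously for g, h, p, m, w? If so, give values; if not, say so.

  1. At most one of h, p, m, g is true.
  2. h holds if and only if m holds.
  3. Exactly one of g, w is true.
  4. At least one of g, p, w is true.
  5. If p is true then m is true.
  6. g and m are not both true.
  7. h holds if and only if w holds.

g = True; h = False; p = False; m = False; w = False

  (1) {h, p, m, g}: 1 true — at most one ✓
  (2) h=F, m=F — same ✓
  (3) {g, w}: 1 true — exactly one ✓
  (4) {g, p, w}: 1 true — at least one ✓
  (5) p=F ⇒ m: vacuous ✓
  (6) g=T, m=F — not both ✓
  (7) h=F, w=F — same ✓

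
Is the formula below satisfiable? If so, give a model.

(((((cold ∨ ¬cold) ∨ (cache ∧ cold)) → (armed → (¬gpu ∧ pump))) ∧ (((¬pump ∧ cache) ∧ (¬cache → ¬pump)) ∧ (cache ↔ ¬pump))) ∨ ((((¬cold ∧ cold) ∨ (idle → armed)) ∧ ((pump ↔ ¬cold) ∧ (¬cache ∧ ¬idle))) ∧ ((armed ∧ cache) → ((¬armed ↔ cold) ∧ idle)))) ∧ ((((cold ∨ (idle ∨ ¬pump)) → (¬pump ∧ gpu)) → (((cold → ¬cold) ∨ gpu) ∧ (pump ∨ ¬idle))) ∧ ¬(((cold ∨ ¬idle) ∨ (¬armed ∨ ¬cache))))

Case cache = True: the formula simplifies to ((((cold ∨ ¬cold) ∨ cold) → (armed → (¬gpu ∧ pump))) ∧ (¬pump ∧ ¬pump)) ∧ ((((cold ∨ (idle ∨ ¬pump)) → (¬pump ∧ gpu)) → (((cold → ¬cold) ∨ gpu) ∧ (pump ∨ ¬idle))) ∧ ¬(((cold ∨ ¬idle) ∨ ¬armed))).
  pump = True: the conjunct ¬pump is False.
  pump = False: simplifies to (((cold ∨ ¬cold) ∨ cold) → ¬armed) ∧ ((gpu → (((cold → ¬cold) ∨ gpu) ∧ ¬idle)) ∧ ¬(((cold ∨ ¬idle) ∨ ¬armed))).
    cold = True: the conjunct ¬(((cold ∨ ¬idle) ∨ ¬armed)) becomes ¬((True ∨ ¬armed)) = False.
    cold = False: simplifies to ¬armed ∧ ((gpu → ¬idle) ∧ ¬((¬idle ∨ ¬armed))).
      armed = True: the conjunct ¬armed is False.
      armed = False: the conjunct ¬((¬idle ∨ ¬armed)) becomes ¬((¬idle ∨ True)) = False.
Case cache = False: the conjunct ¬(((cold ∨ ¬idle) ∨ (¬armed ∨ ¬cache))) becomes ¬(((cold ∨ ¬idle) ∨ True)) = False.
Both cases fail — unsatisfiable.

Unsatisfiable — no assignment works.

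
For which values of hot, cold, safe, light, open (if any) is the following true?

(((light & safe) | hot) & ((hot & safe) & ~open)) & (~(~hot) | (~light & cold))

hot = True, cold = True, safe = True, light = True, open = False

  ((light & safe) | hot) & ((hot & safe) & ~open) = True
    (light & safe) | hot = True
      light & safe = True
    (hot & safe) & ~open = True
      hot & safe = True
      ~open = True
  ~(~hot) | (~light & cold) = True
    ~(~hot) = True
      ~hot = False
    ~light & cold = False
      ~light = False
Both conjuncts True, so the formula holds.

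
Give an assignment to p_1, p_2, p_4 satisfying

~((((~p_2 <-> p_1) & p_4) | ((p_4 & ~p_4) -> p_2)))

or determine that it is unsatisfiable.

Case p_4 = True: the formula becomes ~(((~p_2 <-> p_1) | True)) = False.
Case p_4 = False: the formula becomes ~((False | True)) = False.
Both cases fail — unsatisfiable.

No satisfying assignment exists.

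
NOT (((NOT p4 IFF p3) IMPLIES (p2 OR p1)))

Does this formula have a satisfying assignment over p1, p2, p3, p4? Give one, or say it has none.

p1 = False, p2 = False, p3 = False, p4 = True

  NOT (((NOT p4 IFF p3) IMPLIES (p2 OR p1))) = True
    (NOT p4 IFF p3) IMPLIES (p2 OR p1) = False
      NOT p4 IFF p3 = True
        NOT p4 = False
      p2 OR p1 = False
The formula evaluates to True.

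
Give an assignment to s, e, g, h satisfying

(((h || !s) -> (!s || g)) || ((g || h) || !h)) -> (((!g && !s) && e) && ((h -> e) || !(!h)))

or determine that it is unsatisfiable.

s: False, e: True, g: False, h: False

  (((h || !s) -> (!s || g)) || ((g || h) || !h)) -> (((!g && !s) && e) && ((h -> e) || !(!h))) = True
    ((h || !s) -> (!s || g)) || ((g || h) || !h) = True
      (h || !s) -> (!s || g) = True
        h || !s = True
          !s = True
        !s || g = True
          !s = True
      (g || h) || !h = True
        g || h = False
        !h = True
    ((!g && !s) && e) && ((h -> e) || !(!h)) = True
      (!g && !s) && e = True
        !g && !s = True
          !g = True
          !s = True
      (h -> e) || !(!h) = True
        h -> e = True
        !(!h) = False
          !h = True
The formula evaluates to True.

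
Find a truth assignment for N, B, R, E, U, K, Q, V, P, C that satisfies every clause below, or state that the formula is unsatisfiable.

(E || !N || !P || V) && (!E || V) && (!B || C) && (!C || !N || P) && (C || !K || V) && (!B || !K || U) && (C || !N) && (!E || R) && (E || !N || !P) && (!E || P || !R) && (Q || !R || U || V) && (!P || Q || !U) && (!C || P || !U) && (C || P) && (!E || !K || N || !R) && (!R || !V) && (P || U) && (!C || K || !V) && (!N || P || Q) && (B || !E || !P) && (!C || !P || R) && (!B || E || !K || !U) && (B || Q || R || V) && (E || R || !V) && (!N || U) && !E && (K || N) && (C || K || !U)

N = False; B = False; R = True; E = False; U = True; K = True; Q = True; V = False; P = True; C = True

Unit clause (!E) forces E = False.
Set N = False.
  then (K || N) forces K = True.
Try B = True:
  (!B || C) forces C = True.
  (!B || !K || U) forces U = True.
  clause (!B || E || !K || !U) is falsified — backtrack.
So B = False.
Try R = False:
  (E || R || !V) forces V = False.
  (C || !K || V) forces C = True.
  (!C || !P || R) forces P = False.
  (!C || P || !U) forces U = False.
  clause (P || U) is falsified — backtrack.
So R = True.
  then (!R || !V) forces V = False.
  then (C || !K || V) forces C = True.
Set U = True.
  then (!C || P || !U) forces P = True.
  then (!P || Q || !U) forces Q = True.
All clauses satisfied.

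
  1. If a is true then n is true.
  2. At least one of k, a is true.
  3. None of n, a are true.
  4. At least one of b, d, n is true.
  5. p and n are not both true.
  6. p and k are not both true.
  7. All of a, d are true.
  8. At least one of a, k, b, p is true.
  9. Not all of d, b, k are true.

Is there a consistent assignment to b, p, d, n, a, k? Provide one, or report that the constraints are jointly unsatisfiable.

Unsatisfiable — no assignment works.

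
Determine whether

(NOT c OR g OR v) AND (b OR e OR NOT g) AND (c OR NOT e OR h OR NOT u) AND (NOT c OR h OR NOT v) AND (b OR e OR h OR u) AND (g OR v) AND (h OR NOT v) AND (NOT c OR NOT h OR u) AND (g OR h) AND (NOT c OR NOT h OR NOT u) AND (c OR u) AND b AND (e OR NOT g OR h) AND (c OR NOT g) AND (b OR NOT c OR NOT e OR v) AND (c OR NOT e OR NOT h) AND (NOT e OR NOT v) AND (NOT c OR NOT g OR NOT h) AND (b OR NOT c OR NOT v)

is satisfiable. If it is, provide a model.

v=T; c=F; u=T; h=T; e=F; b=T; g=F

Unit clause (b) forces b = True.
Set v = True.
  then (h OR NOT v) forces h = True.
  then (NOT e OR NOT v) forces e = False.
Try c = True:
  (NOT c OR NOT h OR u) forces u = True.
  clause (NOT c OR NOT h OR NOT u) is falsified — backtrack.
So c = False.
  then (c OR u) forces u = True.
  then (c OR NOT g) forces g = False.
All clauses satisfied.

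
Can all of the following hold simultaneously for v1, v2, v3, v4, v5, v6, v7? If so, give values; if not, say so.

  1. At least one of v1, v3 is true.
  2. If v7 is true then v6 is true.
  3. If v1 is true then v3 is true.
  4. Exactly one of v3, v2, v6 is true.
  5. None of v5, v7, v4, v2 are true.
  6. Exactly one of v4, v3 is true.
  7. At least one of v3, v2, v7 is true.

v1 = True, v2 = False, v3 = True, v4 = False, v5 = False, v6 = False, v7 = False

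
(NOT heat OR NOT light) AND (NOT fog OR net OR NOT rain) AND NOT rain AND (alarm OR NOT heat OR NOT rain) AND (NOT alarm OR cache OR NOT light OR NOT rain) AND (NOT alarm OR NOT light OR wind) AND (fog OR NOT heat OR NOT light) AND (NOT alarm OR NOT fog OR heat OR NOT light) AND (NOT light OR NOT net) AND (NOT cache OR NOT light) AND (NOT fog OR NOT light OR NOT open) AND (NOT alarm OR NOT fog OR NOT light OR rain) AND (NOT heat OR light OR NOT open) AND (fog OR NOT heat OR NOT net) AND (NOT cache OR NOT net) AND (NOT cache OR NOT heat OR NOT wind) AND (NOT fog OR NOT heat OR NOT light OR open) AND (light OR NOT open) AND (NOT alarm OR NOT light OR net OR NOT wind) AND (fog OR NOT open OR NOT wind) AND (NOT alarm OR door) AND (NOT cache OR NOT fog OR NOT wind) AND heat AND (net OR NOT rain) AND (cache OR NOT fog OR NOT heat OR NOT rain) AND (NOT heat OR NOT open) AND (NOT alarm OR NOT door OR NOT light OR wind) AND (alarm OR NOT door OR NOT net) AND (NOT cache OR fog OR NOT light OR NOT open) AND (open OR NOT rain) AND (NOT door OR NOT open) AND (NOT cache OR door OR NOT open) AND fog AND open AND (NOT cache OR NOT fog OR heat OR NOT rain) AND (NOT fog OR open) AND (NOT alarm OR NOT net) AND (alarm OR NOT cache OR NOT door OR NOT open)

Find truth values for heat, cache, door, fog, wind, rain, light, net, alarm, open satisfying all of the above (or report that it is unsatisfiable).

Unsatisfiable — no assignment works.

Case heat = True:
  (NOT heat OR NOT light) forces light = False.
  (NOT rain) forces rain = False.
  (NOT heat OR light OR NOT open) forces open = False.
  Clause (open) is falsified — contradiction.
Case heat = False:
  Clause (heat) is falsified — contradiction.
Both cases fail, so the formula is unsatisfiable.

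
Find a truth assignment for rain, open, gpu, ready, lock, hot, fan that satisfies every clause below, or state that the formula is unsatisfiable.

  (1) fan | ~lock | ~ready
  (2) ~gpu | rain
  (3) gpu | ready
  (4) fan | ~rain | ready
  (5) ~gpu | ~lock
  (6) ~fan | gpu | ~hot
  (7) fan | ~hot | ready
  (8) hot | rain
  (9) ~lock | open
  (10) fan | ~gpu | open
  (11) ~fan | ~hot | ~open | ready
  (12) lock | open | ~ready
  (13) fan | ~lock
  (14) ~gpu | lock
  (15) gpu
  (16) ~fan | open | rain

Case gpu = True:
  (~gpu | rain) forces rain = True.
  (~gpu | ~lock) forces lock = False.
  Clause (~gpu | lock) is falsified — contradiction.
Case gpu = False:
  Clause (gpu) is falsified — contradiction.
Both cases fail, so the formula is unsatisfiable.

UNSATISFIABLE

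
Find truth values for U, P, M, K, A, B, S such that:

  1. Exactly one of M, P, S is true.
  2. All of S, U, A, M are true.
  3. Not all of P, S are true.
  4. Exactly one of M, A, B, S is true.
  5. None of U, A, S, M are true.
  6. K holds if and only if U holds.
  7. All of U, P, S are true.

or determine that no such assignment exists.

UNSATISFIABLE

Case U = True:
  Constraint (5) is violated (U=T) — contradiction.
Case U = False:
  Constraint (2) is violated (U=F) — contradiction.
Both cases fail — unsatisfiable.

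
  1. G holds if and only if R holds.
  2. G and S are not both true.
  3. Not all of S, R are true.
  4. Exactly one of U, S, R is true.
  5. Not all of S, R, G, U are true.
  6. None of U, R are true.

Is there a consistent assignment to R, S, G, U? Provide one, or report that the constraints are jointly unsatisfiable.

R = False; S = True; G = False; U = False

  (1) G=F, R=F — same ✓
  (2) G=F, S=T — not both ✓
  (3) {S, R}: 1/2 true — not all ✓
  (4) {U, S, R}: 1 true — exactly one ✓
  (5) {S, R, G, U}: 1/4 true — not all ✓
  (6) {U, R}: 0 true — none ✓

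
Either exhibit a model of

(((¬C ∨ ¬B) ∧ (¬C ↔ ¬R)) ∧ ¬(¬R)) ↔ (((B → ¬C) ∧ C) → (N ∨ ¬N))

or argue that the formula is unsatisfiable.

B=F; R=T; C=T; N=F

  (((¬C ∨ ¬B) ∧ (¬C ↔ ¬R)) ∧ ¬(¬R)) ↔ (((B → ¬C) ∧ C) → (N ∨ ¬N)) = True
    ((¬C ∨ ¬B) ∧ (¬C ↔ ¬R)) ∧ ¬(¬R) = True
      (¬C ∨ ¬B) ∧ (¬C ↔ ¬R) = True
        ¬C ∨ ¬B = True
          ¬C = False
          ¬B = True
        ¬C ↔ ¬R = True
          ¬C = False
          ¬R = False
      ¬(¬R) = True
        ¬R = False
    ((B → ¬C) ∧ C) → (N ∨ ¬N) = True
      (B → ¬C) ∧ C = True
        B → ¬C = True
          ¬C = False
      N ∨ ¬N = True
        ¬N = True
The formula evaluates to True.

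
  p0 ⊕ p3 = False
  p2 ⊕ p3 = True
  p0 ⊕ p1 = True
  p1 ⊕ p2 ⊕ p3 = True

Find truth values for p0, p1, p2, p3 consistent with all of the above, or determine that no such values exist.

p0=T; p1=F; p2=F; p3=T

p0 ⊕ p3 = T ⊕ T = False ✓
p2 ⊕ p3 = F ⊕ T = True ✓
p0 ⊕ p1 = T ⊕ F = True ✓
p1 ⊕ p2 ⊕ p3 = F ⊕ F ⊕ T = True ✓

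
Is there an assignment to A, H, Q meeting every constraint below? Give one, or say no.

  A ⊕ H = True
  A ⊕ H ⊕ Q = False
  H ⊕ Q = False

A = False; H = True; Q = True

A ⊕ H = F ⊕ T = True ✓
A ⊕ H ⊕ Q = F ⊕ T ⊕ T = False ✓
H ⊕ Q = T ⊕ T = False ✓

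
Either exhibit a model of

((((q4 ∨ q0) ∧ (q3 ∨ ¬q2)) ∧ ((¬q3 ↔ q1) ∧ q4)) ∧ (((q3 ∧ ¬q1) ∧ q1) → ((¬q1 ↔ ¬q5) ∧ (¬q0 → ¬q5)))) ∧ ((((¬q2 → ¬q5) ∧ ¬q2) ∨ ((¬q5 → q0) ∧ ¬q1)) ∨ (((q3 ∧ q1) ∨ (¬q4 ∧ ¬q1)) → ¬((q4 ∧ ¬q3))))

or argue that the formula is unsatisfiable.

q0: False, q1: False, q2: False, q3: True, q4: True, q5: True

  (((q4 ∨ q0) ∧ (q3 ∨ ¬q2)) ∧ ((¬q3 ↔ q1) ∧ q4)) ∧ (((q3 ∧ ¬q1) ∧ q1) → ((¬q1 ↔ ¬q5) ∧ (¬q0 → ¬q5))) = True
    ((q4 ∨ q0) ∧ (q3 ∨ ¬q2)) ∧ ((¬q3 ↔ q1) ∧ q4) = True
      (q4 ∨ q0) ∧ (q3 ∨ ¬q2) = True
        q4 ∨ q0 = True
        q3 ∨ ¬q2 = True
          ¬q2 = True
      (¬q3 ↔ q1) ∧ q4 = True
        ¬q3 ↔ q1 = True
          ¬q3 = False
    ((q3 ∧ ¬q1) ∧ q1) → ((¬q1 ↔ ¬q5) ∧ (¬q0 → ¬q5)) = True
      (q3 ∧ ¬q1) ∧ q1 = False
        q3 ∧ ¬q1 = True
          ¬q1 = True
      (¬q1 ↔ ¬q5) ∧ (¬q0 → ¬q5) = False
        ¬q1 ↔ ¬q5 = False
          ¬q1 = True
          ¬q5 = False
        ¬q0 → ¬q5 = False
          ¬q0 = True
          ¬q5 = False
  (((¬q2 → ¬q5) ∧ ¬q2) ∨ ((¬q5 → q0) ∧ ¬q1)) ∨ (((q3 ∧ q1) ∨ (¬q4 ∧ ¬q1)) → ¬((q4 ∧ ¬q3))) = True
    ((¬q2 → ¬q5) ∧ ¬q2) ∨ ((¬q5 → q0) ∧ ¬q1) = True
      (¬q2 → ¬q5) ∧ ¬q2 = False
        ¬q2 → ¬q5 = False
          ¬q2 = True
          ¬q5 = False
        ¬q2 = True
      (¬q5 → q0) ∧ ¬q1 = True
        ¬q5 → q0 = True
          ¬q5 = False
        ¬q1 = True
    ((q3 ∧ q1) ∨ (¬q4 ∧ ¬q1)) → ¬((q4 ∧ ¬q3)) = True
      (q3 ∧ q1) ∨ (¬q4 ∧ ¬q1) = False
        q3 ∧ q1 = False
        ¬q4 ∧ ¬q1 = False
          ¬q4 = False
          ¬q1 = True
      ¬((q4 ∧ ¬q3)) = True
        q4 ∧ ¬q3 = False
          ¬q3 = False
Both conjuncts True, so the formula holds.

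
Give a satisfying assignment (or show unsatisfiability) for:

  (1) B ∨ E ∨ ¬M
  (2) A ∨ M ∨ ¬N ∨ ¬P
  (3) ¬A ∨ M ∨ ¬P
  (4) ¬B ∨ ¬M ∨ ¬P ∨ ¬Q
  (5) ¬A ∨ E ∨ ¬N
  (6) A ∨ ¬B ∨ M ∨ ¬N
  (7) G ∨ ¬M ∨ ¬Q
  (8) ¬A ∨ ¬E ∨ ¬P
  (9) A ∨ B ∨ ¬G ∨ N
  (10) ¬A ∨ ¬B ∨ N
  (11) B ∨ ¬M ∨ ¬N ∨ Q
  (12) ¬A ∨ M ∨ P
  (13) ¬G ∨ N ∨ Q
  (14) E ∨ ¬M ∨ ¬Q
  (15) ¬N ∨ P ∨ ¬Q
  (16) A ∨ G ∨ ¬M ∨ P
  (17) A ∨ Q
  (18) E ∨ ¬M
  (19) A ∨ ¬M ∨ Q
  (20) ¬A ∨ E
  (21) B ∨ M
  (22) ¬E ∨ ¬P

Q: False, G: False, B: False, N: False, A: True, E: True, P: False, M: True

Set Q = False.
  then (A ∨ Q) forces A = True.
  then (¬A ∨ E) forces E = True.
  then (¬E ∨ ¬P) forces P = False.
  then (¬A ∨ M ∨ P) forces M = True.
Set G = False.
Set B = False.
  then (B ∨ ¬M ∨ ¬N ∨ Q) forces N = False.
All clauses satisfied.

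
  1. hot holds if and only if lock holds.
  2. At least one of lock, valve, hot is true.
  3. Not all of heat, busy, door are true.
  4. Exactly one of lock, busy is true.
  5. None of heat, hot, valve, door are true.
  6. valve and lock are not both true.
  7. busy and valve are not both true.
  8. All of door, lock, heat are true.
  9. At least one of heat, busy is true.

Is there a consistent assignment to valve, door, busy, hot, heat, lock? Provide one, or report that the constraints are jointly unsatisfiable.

Unsatisfiable — no assignment works.

Case door = True:
  Constraint (5) is violated (door=T) — contradiction.
Case door = False:
  Constraint (8) is violated (door=F) — contradiction.
Both cases fail — unsatisfiable.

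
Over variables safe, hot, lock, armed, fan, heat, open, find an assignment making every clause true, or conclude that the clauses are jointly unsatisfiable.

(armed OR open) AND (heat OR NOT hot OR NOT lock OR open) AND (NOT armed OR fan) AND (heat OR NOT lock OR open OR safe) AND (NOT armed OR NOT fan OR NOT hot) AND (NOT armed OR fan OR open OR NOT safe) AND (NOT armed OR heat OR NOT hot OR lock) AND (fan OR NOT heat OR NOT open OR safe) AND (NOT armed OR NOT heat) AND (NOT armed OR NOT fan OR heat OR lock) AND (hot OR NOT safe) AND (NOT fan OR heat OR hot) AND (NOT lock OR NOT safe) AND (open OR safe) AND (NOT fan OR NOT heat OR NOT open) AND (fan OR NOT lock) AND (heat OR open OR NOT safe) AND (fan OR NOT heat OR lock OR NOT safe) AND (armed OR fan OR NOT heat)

Set safe = True.
  then (hot OR NOT safe) forces hot = True.
  then (NOT lock OR NOT safe) forces lock = False.
Try armed = True:
  (NOT armed OR fan) forces fan = True.
  clause (NOT armed OR NOT fan OR NOT hot) is falsified — backtrack.
So armed = False.
  then (armed OR open) forces open = True.
Set fan = True.
  then (NOT fan OR NOT heat OR NOT open) forces heat = False.
All clauses satisfied.

safe = True, hot = True, lock = False, armed = False, fan = True, heat = False, open = True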